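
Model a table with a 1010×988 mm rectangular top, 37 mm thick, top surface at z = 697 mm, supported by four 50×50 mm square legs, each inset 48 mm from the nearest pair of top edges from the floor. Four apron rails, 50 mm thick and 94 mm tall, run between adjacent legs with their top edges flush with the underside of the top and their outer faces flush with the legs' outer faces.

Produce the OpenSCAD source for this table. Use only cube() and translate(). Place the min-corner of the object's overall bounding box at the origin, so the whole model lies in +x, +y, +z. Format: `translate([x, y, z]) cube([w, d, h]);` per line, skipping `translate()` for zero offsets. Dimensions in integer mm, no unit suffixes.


translate([0, 0, 660]) cube([1010, 988, 37]);
translate([48, 48, 0]) cube([50, 50, 660]);
translate([912, 48, 0]) cube([50, 50, 660]);
translate([48, 890, 0]) cube([50, 50, 660]);
translate([912, 890, 0]) cube([50, 50, 660]);
translate([98, 48, 566]) cube([814, 50, 94]);
translate([98, 890, 566]) cube([814, 50, 94]);
translate([48, 98, 566]) cube([50, 792, 94]);
translate([912, 98, 566]) cube([50, 792, 94]);


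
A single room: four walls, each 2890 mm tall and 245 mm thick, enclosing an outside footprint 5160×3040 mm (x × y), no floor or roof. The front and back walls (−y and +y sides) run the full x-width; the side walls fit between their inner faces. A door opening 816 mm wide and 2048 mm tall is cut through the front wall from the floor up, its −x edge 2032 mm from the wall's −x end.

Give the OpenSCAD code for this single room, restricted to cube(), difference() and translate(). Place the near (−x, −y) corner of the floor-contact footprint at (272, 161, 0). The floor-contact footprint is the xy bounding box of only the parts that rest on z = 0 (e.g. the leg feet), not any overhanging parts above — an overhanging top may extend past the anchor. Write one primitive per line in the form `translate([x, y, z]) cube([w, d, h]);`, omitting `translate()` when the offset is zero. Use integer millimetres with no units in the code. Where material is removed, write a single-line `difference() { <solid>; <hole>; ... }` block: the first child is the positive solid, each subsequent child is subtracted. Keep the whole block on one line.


difference() { translate([272, 161, 0]) cube([5160, 245, 2890]); translate([2304, 161, 0]) cube([816, 245, 2048]); }
translate([272, 2956, 0]) cube([5160, 245, 2890]);
translate([272, 406, 0]) cube([245, 2550, 2890]);
translate([5187, 406, 0]) cube([245, 2550, 2890]);


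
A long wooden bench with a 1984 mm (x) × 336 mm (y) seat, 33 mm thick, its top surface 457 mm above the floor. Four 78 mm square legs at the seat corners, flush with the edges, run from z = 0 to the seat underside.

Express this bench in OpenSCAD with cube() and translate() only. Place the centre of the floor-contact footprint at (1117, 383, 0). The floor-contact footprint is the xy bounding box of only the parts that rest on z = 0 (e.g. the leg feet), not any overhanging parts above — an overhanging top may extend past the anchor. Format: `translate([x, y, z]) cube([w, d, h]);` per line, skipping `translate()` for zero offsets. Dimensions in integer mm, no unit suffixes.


// leg_h = 457 − 33 = 424
translate([125, 215, 424]) cube([1984, 336, 33]);
translate([125, 215, 0]) cube([78, 78, 424]);
translate([125, 473, 0]) cube([78, 78, 424]);
translate([2031, 215, 0]) cube([78, 78, 424]);
translate([2031, 473, 0]) cube([78, 78, 424]);


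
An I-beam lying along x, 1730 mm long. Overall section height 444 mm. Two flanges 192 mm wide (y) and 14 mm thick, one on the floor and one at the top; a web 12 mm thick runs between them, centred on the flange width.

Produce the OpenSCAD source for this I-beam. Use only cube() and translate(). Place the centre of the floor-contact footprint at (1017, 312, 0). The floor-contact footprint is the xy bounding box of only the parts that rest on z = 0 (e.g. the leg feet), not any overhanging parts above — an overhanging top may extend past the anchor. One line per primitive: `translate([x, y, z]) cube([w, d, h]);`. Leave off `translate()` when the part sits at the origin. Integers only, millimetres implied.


translate([152, 216, 0]) cube([1730, 192, 14]);
translate([152, 306, 14]) cube([1730, 12, 416]);
translate([152, 216, 430]) cube([1730, 192, 14]);


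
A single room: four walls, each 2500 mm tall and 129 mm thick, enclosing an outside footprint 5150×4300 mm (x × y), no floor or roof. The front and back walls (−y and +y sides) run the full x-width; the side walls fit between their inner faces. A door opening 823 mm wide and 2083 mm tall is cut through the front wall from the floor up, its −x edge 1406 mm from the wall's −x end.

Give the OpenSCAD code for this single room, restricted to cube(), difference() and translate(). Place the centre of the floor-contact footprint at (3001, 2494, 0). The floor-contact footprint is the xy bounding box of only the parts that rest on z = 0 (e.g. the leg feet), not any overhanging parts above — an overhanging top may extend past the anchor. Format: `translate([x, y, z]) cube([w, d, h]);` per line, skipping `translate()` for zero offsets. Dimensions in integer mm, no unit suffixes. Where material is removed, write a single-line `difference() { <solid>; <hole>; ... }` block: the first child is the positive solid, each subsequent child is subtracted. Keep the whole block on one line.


difference() { translate([426, 344, 0]) cube([5150, 129, 2500]); translate([1832, 344, 0]) cube([823, 129, 2083]); }
translate([426, 4515, 0]) cube([5150, 129, 2500]);
translate([426, 473, 0]) cube([129, 4042, 2500]);
translate([5447, 473, 0]) cube([129, 4042, 2500]);


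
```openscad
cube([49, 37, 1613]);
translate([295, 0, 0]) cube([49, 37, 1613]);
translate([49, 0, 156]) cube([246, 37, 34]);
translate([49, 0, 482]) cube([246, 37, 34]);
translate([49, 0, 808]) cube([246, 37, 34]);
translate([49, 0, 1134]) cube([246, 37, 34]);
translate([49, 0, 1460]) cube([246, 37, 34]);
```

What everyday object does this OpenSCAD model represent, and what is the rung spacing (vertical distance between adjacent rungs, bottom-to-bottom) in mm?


A ladder. The rung spacing is 326 mm.

Two tall 49×37 posts with 5 short bars between them — a ladder. Adjacent rungs sit at z = 156 and z = 482, so the spacing is 482 − 156 = 326 mm.


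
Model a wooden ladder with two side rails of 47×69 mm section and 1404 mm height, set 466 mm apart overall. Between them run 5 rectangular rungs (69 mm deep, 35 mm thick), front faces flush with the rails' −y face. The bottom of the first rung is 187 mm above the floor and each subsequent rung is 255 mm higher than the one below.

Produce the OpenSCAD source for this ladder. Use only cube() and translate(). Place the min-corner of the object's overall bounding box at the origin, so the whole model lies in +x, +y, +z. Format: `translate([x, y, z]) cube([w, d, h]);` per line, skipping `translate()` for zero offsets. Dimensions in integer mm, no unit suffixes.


cube([47, 69, 1404]);
translate([419, 0, 0]) cube([47, 69, 1404]);
translate([47, 0, 187]) cube([372, 69, 35]);
translate([47, 0, 442]) cube([372, 69, 35]);
translate([47, 0, 697]) cube([372, 69, 35]);
translate([47, 0, 952]) cube([372, 69, 35]);
translate([47, 0, 1207]) cube([372, 69, 35]);


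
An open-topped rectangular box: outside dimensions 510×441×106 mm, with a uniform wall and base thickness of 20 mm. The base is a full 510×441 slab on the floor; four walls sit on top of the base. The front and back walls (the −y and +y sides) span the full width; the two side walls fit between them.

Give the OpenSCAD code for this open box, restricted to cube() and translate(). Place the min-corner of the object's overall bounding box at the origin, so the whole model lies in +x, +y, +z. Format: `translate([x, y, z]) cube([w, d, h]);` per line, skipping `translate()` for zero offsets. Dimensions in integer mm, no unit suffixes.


cube([510, 441, 20]);
translate([0, 0, 20]) cube([510, 20, 86]);
translate([0, 421, 20]) cube([510, 20, 86]);
translate([0, 20, 20]) cube([20, 401, 86]);
translate([490, 20, 20]) cube([20, 401, 86]);


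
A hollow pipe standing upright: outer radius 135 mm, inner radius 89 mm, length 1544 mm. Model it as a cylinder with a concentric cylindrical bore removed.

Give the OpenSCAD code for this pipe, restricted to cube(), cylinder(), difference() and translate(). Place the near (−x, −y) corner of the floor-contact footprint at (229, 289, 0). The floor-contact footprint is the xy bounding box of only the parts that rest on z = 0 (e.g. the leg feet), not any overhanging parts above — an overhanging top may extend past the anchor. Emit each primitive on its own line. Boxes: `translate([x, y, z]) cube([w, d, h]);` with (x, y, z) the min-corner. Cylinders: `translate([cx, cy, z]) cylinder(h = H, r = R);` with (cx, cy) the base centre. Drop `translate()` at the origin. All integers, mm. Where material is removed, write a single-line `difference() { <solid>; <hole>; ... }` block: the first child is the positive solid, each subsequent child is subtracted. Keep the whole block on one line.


difference() { translate([364, 424, 0]) cylinder(h = 1544, r = 135); translate([364, 424, 0]) cylinder(h = 1544, r = 89); }


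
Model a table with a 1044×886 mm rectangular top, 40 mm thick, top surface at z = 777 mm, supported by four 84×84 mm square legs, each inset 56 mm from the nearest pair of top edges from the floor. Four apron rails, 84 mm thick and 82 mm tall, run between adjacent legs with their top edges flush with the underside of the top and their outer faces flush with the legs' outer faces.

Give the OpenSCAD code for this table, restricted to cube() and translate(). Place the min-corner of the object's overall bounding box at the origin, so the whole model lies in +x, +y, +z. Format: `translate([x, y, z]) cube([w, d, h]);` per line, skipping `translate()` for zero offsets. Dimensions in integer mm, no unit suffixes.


// leg_h = 777 - 40 = 737
// apron z = 737 - 82 = 655
translate([0, 0, 737]) cube([1044, 886, 40]);
translate([56, 56, 0]) cube([84, 84, 737]);
translate([904, 56, 0]) cube([84, 84, 737]);
translate([56, 746, 0]) cube([84, 84, 737]);
translate([904, 746, 0]) cube([84, 84, 737]);
translate([140, 56, 655]) cube([764, 84, 82]);
translate([140, 746, 655]) cube([764, 84, 82]);
translate([56, 140, 655]) cube([84, 606, 82]);
translate([904, 140, 655]) cube([84, 606, 82]);


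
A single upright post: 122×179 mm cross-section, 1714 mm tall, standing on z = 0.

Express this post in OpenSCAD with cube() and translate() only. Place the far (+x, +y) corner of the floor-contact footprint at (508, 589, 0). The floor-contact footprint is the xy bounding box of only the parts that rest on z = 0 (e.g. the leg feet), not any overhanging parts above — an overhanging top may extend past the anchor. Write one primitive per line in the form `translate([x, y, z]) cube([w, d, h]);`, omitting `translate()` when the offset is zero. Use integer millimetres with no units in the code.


translate([386, 410, 0]) cube([122, 179, 1714]);


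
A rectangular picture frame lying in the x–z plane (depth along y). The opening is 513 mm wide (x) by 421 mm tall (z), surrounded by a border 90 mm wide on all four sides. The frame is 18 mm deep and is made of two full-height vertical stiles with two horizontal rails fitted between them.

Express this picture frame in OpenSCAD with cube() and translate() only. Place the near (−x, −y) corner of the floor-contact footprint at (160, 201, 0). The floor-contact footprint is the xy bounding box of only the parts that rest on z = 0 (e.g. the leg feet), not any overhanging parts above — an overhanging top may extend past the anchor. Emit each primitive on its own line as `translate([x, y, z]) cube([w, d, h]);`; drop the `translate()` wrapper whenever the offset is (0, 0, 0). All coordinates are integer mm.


translate([160, 201, 0]) cube([90, 18, 601]);
translate([763, 201, 0]) cube([90, 18, 601]);
translate([250, 201, 0]) cube([513, 18, 90]);
translate([250, 201, 511]) cube([513, 18, 90]);


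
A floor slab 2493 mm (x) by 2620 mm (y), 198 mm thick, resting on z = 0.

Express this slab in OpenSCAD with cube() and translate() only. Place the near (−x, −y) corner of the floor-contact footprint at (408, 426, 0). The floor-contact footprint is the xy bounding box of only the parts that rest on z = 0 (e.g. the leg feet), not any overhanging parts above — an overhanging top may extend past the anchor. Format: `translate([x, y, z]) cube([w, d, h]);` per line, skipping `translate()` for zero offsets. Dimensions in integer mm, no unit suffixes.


translate([408, 426, 0]) cube([2493, 2620, 198]);


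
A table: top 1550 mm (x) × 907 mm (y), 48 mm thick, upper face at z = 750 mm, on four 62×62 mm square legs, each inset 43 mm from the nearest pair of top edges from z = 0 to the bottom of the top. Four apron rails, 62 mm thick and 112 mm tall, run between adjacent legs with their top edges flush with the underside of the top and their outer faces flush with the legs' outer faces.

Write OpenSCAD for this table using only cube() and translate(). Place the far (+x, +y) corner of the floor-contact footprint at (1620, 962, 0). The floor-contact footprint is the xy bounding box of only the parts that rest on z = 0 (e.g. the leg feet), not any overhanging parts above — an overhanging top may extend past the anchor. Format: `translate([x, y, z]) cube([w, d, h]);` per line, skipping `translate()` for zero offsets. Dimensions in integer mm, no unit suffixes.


// leg_h = 750 - 48 = 702
// apron z = 702 - 112 = 590
translate([113, 98, 702]) cube([1550, 907, 48]);
translate([156, 141, 0]) cube([62, 62, 702]);
translate([1558, 141, 0]) cube([62, 62, 702]);
translate([156, 900, 0]) cube([62, 62, 702]);
translate([1558, 900, 0]) cube([62, 62, 702]);
translate([218, 141, 590]) cube([1340, 62, 112]);
translate([218, 900, 590]) cube([1340, 62, 112]);
translate([156, 203, 590]) cube([62, 697, 112]);
translate([1558, 203, 590]) cube([62, 697, 112]);


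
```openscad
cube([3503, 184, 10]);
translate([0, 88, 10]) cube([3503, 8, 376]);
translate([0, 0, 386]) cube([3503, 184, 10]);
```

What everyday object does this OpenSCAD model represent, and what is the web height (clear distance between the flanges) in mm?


An I-beam. The web height is 376 mm.

Two wide flanges with a thin centred web — an I-beam. Overall 396 mm minus two 10 mm flanges gives a web of 396 − 2·10 = 376 mm.


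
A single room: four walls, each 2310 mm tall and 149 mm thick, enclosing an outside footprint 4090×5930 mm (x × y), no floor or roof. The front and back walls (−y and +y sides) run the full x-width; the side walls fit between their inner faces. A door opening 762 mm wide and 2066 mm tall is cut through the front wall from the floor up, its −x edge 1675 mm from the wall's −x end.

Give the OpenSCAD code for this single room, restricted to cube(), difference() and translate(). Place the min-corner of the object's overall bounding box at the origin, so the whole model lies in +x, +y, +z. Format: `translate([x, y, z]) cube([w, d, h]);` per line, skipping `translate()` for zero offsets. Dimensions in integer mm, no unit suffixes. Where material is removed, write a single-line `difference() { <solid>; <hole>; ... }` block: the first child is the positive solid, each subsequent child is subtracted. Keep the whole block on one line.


difference() { cube([4090, 149, 2310]); translate([1675, 0, 0]) cube([762, 149, 2066]); }
translate([0, 5781, 0]) cube([4090, 149, 2310]);
translate([0, 149, 0]) cube([149, 5632, 2310]);
translate([3941, 149, 0]) cube([149, 5632, 2310]);


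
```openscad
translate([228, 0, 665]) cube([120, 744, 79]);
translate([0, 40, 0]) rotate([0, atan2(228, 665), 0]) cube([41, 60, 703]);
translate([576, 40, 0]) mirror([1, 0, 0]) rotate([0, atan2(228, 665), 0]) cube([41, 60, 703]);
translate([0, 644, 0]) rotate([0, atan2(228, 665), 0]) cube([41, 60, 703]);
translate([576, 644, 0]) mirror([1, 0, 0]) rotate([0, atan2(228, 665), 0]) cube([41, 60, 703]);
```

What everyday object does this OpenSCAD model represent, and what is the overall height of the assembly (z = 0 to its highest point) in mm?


A sawhorse. The overall height is 744 mm.

A beam across two mirrored pairs of raked legs — a sawhorse. The beam's underside is at z = 665 (matching the legs' vertical rise in atan2(228, 665)) and the beam is 79 mm tall, so its top is at 665 + 79 = 744 mm. The raked legs top out at the beam's underside, so that is the highest point.


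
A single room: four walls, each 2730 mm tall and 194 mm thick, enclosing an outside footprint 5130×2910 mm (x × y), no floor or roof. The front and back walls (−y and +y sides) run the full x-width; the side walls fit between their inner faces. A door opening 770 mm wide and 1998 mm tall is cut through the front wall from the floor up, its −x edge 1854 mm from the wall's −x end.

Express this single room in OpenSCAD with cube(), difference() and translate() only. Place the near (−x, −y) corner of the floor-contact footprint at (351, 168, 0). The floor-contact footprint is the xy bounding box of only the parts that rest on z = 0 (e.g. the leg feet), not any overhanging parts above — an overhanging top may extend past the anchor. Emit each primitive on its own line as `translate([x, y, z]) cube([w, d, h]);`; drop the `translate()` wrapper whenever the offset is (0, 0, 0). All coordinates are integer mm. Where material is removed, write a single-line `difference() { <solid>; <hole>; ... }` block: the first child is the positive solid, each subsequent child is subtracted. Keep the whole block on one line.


difference() { translate([351, 168, 0]) cube([5130, 194, 2730]); translate([2205, 168, 0]) cube([770, 194, 1998]); }
translate([351, 2884, 0]) cube([5130, 194, 2730]);
translate([351, 362, 0]) cube([194, 2522, 2730]);
translate([5287, 362, 0]) cube([194, 2522, 2730]);


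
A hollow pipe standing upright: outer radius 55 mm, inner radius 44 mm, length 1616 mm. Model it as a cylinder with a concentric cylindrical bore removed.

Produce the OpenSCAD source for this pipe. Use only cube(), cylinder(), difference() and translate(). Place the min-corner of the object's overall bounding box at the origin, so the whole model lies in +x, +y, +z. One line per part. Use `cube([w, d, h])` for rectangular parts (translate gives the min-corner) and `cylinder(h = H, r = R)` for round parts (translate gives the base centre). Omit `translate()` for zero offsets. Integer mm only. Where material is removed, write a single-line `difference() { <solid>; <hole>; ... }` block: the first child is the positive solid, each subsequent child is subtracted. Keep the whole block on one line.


difference() { translate([55, 55, 0]) cylinder(h = 1616, r = 55); translate([55, 55, 0]) cylinder(h = 1616, r = 44); }


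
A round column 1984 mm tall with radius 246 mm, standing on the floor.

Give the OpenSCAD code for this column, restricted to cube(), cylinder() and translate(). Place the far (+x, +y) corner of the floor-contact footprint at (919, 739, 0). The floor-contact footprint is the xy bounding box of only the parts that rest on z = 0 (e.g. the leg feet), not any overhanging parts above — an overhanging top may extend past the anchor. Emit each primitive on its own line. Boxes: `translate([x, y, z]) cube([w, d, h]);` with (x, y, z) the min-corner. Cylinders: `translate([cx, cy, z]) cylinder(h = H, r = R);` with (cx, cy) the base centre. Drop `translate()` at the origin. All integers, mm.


translate([673, 493, 0]) cylinder(h = 1984, r = 246);


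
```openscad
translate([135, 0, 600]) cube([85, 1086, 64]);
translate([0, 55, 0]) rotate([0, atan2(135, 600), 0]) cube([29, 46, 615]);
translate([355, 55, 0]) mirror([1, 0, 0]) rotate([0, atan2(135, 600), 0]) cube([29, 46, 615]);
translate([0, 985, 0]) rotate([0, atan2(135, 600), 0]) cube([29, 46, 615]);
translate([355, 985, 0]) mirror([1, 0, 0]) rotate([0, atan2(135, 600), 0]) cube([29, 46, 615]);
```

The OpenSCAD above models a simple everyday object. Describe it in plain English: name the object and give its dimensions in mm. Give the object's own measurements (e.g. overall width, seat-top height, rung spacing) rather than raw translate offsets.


A sawhorse. A 85×1086×64 mm beam (x, y, z) sits on two A-frame leg pairs. Each pair is two raked legs of 29×46 mm section (46 mm along y) splaying symmetrically in x. Each leg rises 600 mm vertically over 135 mm of horizontal reach and is 615 mm long along its own axis. Every leg's outer bottom edge rests on the floor and its outer top edge meets a bottom edge of the beam — the left legs (tilting toward +x) meet the beam's −x bottom edge, the right legs (their mirror images, tilting toward −x) meet its +x bottom edge — so the leg tops tuck under the beam, the beam's underside is 600 mm above the floor, and the feet are 355 mm apart outside-to-outside with the beam centred between them. The two leg pairs are set in 55 mm from either end of the beam.


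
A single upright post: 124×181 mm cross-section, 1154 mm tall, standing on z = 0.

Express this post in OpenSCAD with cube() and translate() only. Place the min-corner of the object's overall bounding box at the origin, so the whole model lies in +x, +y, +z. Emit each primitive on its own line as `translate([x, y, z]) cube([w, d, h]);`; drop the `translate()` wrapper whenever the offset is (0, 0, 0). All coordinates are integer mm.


cube([124, 181, 1154]);


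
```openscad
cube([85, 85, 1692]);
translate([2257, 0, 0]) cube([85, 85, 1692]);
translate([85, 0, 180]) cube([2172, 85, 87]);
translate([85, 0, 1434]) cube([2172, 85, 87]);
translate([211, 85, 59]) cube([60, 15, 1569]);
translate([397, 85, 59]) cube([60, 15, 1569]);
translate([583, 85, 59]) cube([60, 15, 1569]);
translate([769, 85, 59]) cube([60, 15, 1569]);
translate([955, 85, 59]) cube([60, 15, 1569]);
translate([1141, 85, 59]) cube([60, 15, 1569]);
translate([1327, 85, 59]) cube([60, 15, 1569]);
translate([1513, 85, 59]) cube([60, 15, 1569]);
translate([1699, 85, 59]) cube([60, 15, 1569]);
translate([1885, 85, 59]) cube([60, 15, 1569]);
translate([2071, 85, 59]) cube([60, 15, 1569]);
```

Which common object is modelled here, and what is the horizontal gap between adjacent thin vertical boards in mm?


A fence section. The picket gap is 126 mm.

Two posts, two rails, 11 pickets — a fence section. Span 2172 mm holds 11 pickets of 60 mm with 12 equal gaps: ⌊(2172 − 11·60) / 12⌋ = 126 mm.


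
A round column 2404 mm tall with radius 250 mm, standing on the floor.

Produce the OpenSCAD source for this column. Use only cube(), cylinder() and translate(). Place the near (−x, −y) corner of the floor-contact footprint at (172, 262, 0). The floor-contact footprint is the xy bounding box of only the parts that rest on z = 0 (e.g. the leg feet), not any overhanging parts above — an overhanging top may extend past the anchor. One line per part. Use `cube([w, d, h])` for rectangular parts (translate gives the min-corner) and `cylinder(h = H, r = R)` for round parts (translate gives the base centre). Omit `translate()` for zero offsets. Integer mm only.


translate([422, 512, 0]) cylinder(h = 2404, r = 250);


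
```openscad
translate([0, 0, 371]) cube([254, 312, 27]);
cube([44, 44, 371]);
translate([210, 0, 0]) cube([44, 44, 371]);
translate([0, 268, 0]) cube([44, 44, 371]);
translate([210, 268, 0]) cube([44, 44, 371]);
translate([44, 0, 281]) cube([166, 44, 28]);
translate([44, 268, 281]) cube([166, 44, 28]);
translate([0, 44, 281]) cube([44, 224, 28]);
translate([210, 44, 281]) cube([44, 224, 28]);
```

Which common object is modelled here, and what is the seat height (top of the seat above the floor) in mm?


A stool. The seat height is 398 mm.

A 254×312×27 slab at z = 371 on four corner posts — a stool. The seat top is 371 + 27 = 398 mm.


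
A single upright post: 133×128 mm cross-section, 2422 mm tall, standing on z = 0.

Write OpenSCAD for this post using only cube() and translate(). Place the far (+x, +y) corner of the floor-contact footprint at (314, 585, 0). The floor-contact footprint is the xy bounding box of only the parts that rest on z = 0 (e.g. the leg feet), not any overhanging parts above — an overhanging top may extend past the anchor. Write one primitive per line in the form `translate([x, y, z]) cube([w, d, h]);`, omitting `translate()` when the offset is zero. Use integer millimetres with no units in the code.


translate([181, 457, 0]) cube([133, 128, 2422]);


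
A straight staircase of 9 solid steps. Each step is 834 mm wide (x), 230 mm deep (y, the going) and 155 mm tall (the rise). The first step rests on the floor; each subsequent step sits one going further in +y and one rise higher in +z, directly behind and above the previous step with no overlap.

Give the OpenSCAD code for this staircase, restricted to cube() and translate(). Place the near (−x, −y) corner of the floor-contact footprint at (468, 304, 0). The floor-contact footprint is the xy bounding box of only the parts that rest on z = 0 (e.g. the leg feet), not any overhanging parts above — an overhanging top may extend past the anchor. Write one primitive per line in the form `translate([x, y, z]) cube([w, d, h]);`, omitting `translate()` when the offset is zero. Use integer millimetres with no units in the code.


translate([468, 304, 0]) cube([834, 230, 155]);
translate([468, 534, 155]) cube([834, 230, 155]);
translate([468, 764, 310]) cube([834, 230, 155]);
translate([468, 994, 465]) cube([834, 230, 155]);
translate([468, 1224, 620]) cube([834, 230, 155]);
translate([468, 1454, 775]) cube([834, 230, 155]);
translate([468, 1684, 930]) cube([834, 230, 155]);
translate([468, 1914, 1085]) cube([834, 230, 155]);
translate([468, 2144, 1240]) cube([834, 230, 155]);


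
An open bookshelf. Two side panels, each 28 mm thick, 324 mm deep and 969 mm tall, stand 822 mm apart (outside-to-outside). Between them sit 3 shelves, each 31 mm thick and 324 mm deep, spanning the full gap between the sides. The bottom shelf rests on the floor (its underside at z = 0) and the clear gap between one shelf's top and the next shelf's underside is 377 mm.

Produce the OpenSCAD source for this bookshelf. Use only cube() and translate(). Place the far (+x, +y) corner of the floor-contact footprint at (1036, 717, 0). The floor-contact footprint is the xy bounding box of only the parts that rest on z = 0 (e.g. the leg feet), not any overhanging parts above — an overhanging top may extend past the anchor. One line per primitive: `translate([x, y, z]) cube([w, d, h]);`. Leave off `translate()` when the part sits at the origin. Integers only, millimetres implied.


translate([214, 393, 0]) cube([28, 324, 969]);
translate([1008, 393, 0]) cube([28, 324, 969]);
translate([242, 393, 0]) cube([766, 324, 31]);
translate([242, 393, 408]) cube([766, 324, 31]);
translate([242, 393, 816]) cube([766, 324, 31]);


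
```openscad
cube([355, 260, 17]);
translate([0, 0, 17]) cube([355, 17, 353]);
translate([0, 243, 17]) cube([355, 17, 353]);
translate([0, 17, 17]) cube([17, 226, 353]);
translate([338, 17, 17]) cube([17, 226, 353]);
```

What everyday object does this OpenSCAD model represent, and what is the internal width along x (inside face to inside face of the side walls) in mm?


An open box. The internal width is 321 mm.

A 355×260 base slab with four walls standing on it — an open box. The base is 355 mm wide and the walls are 17 mm thick, so the internal width is 355 − 2 × 17 = 321 mm.


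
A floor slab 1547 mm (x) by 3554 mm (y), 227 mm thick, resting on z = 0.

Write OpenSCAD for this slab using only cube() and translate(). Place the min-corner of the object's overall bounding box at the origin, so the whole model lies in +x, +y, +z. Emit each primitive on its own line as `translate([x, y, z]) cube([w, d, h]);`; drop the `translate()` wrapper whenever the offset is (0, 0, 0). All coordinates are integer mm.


cube([1547, 3554, 227]);


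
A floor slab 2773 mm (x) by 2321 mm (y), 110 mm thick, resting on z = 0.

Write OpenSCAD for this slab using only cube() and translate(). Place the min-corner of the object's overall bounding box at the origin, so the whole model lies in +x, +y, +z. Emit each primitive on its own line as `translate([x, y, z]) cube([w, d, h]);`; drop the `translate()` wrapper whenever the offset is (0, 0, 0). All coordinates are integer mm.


cube([2773, 2321, 110]);


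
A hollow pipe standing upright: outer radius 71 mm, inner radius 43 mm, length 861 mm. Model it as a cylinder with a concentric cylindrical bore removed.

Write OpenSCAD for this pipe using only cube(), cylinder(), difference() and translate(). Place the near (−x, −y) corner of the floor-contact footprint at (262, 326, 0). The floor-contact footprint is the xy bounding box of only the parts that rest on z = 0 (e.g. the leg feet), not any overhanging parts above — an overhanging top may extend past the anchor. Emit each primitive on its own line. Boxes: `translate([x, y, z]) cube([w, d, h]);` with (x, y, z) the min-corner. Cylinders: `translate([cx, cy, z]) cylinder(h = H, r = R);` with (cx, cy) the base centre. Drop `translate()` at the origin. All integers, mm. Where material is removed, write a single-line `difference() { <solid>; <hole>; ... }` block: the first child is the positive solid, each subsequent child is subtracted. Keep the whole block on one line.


difference() { translate([333, 397, 0]) cylinder(h = 861, r = 71); translate([333, 397, 0]) cylinder(h = 861, r = 43); }


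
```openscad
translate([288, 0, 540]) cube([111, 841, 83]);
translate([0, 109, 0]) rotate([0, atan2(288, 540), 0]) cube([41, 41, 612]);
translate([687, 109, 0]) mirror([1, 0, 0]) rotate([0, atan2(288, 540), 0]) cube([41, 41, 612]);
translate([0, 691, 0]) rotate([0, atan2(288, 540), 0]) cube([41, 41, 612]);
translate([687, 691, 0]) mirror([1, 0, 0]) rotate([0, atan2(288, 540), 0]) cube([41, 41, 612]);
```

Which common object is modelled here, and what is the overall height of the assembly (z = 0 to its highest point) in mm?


A sawhorse. The overall height is 623 mm.

A beam across two mirrored pairs of raked legs — a sawhorse. The beam's underside is at z = 540 (matching the legs' vertical rise in atan2(288, 540)) and the beam is 83 mm tall, so its top is at 540 + 83 = 623 mm. The raked legs top out at the beam's underside, so that is the highest point.


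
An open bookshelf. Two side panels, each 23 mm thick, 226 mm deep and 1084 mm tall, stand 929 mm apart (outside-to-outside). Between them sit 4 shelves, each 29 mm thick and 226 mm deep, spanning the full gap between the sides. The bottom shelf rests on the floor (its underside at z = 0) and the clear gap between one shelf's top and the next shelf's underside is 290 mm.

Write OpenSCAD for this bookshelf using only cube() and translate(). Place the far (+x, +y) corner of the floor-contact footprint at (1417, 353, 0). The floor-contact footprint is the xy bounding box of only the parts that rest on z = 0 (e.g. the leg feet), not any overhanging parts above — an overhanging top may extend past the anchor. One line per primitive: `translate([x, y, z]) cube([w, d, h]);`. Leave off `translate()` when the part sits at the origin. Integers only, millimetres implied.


translate([488, 127, 0]) cube([23, 226, 1084]);
translate([1394, 127, 0]) cube([23, 226, 1084]);
translate([511, 127, 0]) cube([883, 226, 29]);
translate([511, 127, 319]) cube([883, 226, 29]);
translate([511, 127, 638]) cube([883, 226, 29]);
translate([511, 127, 957]) cube([883, 226, 29]);


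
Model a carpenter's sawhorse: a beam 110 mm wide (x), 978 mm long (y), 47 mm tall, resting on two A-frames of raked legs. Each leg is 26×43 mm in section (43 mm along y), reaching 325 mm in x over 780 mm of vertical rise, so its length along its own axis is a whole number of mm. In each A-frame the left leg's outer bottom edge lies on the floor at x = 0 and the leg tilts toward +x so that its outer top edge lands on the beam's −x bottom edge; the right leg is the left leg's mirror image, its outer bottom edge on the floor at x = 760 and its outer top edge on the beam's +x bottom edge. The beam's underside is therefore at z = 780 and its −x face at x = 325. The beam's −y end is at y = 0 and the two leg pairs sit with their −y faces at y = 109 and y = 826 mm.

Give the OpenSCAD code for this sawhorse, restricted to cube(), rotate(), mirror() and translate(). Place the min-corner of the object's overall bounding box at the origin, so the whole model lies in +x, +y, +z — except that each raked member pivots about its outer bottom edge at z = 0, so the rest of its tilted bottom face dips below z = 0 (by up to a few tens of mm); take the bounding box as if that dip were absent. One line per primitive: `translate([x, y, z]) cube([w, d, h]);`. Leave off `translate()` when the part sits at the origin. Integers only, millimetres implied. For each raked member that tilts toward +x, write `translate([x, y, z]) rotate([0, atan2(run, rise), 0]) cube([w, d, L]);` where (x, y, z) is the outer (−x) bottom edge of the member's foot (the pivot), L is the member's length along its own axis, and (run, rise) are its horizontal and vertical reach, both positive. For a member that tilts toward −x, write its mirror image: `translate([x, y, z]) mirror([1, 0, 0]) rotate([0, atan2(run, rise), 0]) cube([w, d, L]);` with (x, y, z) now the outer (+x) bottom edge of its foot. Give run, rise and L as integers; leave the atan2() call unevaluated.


translate([325, 0, 780]) cube([110, 978, 47]);
translate([0, 109, 0]) rotate([0, atan2(325, 780), 0]) cube([26, 43, 845]);
translate([760, 109, 0]) mirror([1, 0, 0]) rotate([0, atan2(325, 780), 0]) cube([26, 43, 845]);
translate([0, 826, 0]) rotate([0, atan2(325, 780), 0]) cube([26, 43, 845]);
translate([760, 826, 0]) mirror([1, 0, 0]) rotate([0, atan2(325, 780), 0]) cube([26, 43, 845]);


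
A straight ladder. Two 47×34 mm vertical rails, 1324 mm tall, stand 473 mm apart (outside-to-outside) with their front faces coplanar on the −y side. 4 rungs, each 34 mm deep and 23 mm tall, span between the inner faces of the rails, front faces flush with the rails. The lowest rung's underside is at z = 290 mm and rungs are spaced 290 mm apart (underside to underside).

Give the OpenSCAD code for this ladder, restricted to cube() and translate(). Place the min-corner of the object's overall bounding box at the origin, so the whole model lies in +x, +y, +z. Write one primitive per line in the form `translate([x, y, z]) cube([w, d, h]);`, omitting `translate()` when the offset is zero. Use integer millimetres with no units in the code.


// rung span = 473 - 2*47 = 379
// rung[k] z = 290 + k*290
cube([47, 34, 1324]);
translate([426, 0, 0]) cube([47, 34, 1324]);
translate([47, 0, 290]) cube([379, 34, 23]);
translate([47, 0, 580]) cube([379, 34, 23]);
translate([47, 0, 870]) cube([379, 34, 23]);
translate([47, 0, 1160]) cube([379, 34, 23]);


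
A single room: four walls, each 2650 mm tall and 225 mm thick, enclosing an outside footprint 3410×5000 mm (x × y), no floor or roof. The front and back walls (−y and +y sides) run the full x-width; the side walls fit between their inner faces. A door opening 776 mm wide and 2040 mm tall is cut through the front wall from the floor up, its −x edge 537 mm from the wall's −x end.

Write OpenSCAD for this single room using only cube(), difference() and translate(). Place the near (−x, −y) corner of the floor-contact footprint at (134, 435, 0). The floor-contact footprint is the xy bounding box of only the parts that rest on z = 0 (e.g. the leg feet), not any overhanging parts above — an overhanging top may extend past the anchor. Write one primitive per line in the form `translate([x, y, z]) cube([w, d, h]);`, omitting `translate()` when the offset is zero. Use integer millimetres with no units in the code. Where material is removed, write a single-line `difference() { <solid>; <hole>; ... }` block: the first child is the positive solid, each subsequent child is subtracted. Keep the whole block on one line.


difference() { translate([134, 435, 0]) cube([3410, 225, 2650]); translate([671, 435, 0]) cube([776, 225, 2040]); }
translate([134, 5210, 0]) cube([3410, 225, 2650]);
translate([134, 660, 0]) cube([225, 4550, 2650]);
translate([3319, 660, 0]) cube([225, 4550, 2650]);


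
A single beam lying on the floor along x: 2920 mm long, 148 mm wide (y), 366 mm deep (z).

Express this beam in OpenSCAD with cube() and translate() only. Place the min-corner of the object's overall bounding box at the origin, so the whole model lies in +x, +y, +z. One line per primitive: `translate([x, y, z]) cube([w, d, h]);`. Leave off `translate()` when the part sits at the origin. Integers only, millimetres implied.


cube([2920, 148, 366]);


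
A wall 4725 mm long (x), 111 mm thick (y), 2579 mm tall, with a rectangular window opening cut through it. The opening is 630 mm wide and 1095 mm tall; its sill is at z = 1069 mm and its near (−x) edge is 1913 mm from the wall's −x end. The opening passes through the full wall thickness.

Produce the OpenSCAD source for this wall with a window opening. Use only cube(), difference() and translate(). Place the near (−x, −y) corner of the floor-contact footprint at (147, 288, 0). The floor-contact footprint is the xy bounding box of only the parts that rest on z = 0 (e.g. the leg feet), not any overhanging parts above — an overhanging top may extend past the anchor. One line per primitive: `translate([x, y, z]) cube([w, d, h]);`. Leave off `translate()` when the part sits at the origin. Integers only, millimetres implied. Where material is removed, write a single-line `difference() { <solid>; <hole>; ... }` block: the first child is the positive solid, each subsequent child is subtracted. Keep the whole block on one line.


difference() { translate([147, 288, 0]) cube([4725, 111, 2579]); translate([2060, 288, 1069]) cube([630, 111, 1095]); }


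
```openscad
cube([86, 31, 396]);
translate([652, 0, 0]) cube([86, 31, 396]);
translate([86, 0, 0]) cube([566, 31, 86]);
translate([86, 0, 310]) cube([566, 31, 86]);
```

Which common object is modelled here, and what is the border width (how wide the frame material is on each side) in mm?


A picture frame. The border width is 86 mm.

Four thin pieces enclosing a rectangular opening — a picture frame. The two full-height stiles are 396 mm tall; the top rail sits at z = 310 and is 86 mm tall, so the border above the opening is 396 − 310 = 86 mm, matching the stile x-width.


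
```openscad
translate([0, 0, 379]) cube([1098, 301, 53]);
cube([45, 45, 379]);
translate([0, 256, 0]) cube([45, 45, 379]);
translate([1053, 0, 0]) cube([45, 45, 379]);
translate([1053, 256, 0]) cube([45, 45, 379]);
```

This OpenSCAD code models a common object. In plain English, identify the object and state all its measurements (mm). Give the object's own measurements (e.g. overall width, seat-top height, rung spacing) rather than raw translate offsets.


A long wooden bench with a 1098 mm (x) × 301 mm (y) seat, 53 mm thick, its top surface 432 mm above the floor. Four 45 mm square legs at the seat corners, flush with the edges, run from z = 0 to the seat underside.


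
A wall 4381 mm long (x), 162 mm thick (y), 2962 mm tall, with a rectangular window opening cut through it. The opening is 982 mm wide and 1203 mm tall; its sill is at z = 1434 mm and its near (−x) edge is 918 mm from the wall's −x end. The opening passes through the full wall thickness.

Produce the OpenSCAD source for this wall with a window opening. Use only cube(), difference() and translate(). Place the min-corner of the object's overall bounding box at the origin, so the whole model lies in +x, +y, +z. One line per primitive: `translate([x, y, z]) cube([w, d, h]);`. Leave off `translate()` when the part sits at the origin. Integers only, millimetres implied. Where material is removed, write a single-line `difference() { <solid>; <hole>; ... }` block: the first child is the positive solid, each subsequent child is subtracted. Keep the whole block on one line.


difference() { cube([4381, 162, 2962]); translate([918, 0, 1434]) cube([982, 162, 1203]); }
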